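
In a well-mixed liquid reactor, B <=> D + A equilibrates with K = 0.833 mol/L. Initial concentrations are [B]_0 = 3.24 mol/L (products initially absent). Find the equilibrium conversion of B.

Let X = conversion of B; extent ξ = 3.24·X mol/L.
Concentrations: [B] = 3.24 − 3.24X; [D] = 3.24X; [A] = 3.24X.
K = [D] [A] / ([B]).
Solving K = 0.833 for X ∈ (0,1): X = 0.395.

X = 0.395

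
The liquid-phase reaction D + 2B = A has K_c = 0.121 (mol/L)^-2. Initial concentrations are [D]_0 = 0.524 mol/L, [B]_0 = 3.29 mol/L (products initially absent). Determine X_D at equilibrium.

X = 0.484

Let X = conversion of D; extent ξ = 0.524·X mol/L.
Concentrations: [D] = 0.524 − 0.524X; [B] = 3.29 − 1.05X; [A] = 0.524X.
K_c = [A] / ([D] [B]^2).
Solving K_c = 0.121 for X ∈ (0,1): X = 0.484.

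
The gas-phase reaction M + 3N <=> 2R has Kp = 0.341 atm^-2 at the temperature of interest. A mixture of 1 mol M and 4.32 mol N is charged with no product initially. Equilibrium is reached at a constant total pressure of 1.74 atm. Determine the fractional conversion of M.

X = 0.443

Basis: 1 mol M initially; let X = conversion of M. Extent ξ = X.
At extent ξ: n_M = 1 − X; n_N = 4.32 − 3X; n_R = 2X.
Summing: n_T = 5.32 − 2X.
Mole fractions y_i = n_i/n_T; Kp = p_R^2 / (p_M p_N^3) with p_i = y_i·P.
Substituting and setting equal to 0.341 atm^-2 gives a polynomial in X; the root in (0,1) is X = 0.443.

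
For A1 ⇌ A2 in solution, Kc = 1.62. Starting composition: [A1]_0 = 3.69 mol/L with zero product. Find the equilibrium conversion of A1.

X = 0.618

Let X = conversion of A1; extent ξ = 3.69·X mol/L.
Concentrations: [A1] = 3.69 − 3.69X; [A2] = 3.69X.
Kc = [A2] / ([A1]).
This equals 1.62 at X = 0.618 (the root in 0 < X < 1).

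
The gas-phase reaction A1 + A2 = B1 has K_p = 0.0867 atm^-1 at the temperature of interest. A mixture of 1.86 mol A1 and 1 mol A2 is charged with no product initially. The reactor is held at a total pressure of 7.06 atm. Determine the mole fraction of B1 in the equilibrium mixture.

y_B1 = 0.106

Take 1 mol A2 as basis and let X be its fractional conversion, so ξ = X.
Species balance: n_A1 = 1.86 − X; n_A2 = 1 − X; n_B1 = X.
Summing: n_T = 2.86 − X.
y_i = n_i/n_T, p_i = y_i·P. K_p = p_B1 / (p_A1 p_A2).
Equating to 0.0867 atm^-1 and solving on 0 < X < 1: X = 0.273.
Then n_B1 = 0.273, n_T = 2.59, so y_B1 = 0.106.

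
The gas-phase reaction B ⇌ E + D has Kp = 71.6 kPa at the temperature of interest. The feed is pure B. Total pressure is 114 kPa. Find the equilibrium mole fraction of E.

y_E = 0.383

Basis: 1 mol B initially; let X = conversion of B. Extent ξ = X.
Species balance: n_B = 1 − X; n_E = X; n_D = X.
Summing: n_T = 1 + X.
y_i = n_i/n_T, p_i = y_i·P. Kp = p_E p_D / (p_B).
This yields a degree-2 equation in X; solving on (0,1), X = 0.621.
Then n_E = 0.621, n_T = 1.62, so y_E = 0.383.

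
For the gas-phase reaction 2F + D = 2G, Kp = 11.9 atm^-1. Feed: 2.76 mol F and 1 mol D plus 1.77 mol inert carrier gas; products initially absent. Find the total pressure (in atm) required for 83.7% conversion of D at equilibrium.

P = 5.75 atm

Take 1 mol D as basis and let X be its fractional conversion, so ξ = X.
Mole table: n_F = 2.76 − 2X; n_D = 1 − X; n_G = 2X; n_I = 1.77 (inert).
Summing: n_T = 5.53 − X.
Kp = p_G^2 / (p_F^2 p_D) with p_i = (n_i/n_T)·P.
At X = 0.837: the mole-fraction product g(X) = Π y_i^ν_i = 68.41. Since Kp = g(X)·P^{-1}, P = (g/Kp)^(1/1) = (68.41/11.9)^(1/1) = 5.75 atm.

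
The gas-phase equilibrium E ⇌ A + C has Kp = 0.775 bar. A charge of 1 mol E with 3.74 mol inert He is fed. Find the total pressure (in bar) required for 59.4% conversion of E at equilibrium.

Basis: 1 mol E initially; let X = conversion of E. Extent ξ = X.
Moles: n_E = 1 − X; n_A = X; n_C = X; n_I = 3.74 (inert).
n_T = Σnᵢ = 4.74 + X.
Kp = p_A p_C / (p_E) with p_i = (n_i/n_T)·P.
At X = 0.594: the mole-fraction product g(X) = Π y_i^ν_i = 0.1629. Since Kp = g(X)·P^{1}, P = (Kp/g)^(1/1) = (0.775/0.1629)^(1/1) = 4.76 bar.

P = 4.76 bar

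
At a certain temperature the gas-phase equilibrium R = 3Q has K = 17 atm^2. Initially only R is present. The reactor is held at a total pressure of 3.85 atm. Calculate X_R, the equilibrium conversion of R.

Let X = conversion of R (basis 1 mol R); extent of reaction ξ = X.
Mole table: n_R = 1 − X; n_Q = 3X.
Summing: n_T = 1 + 2X.
With p_i = (n_i/n_T)P, K = p_Q^3 / (p_R).
This yields a degree-3 equation in X; solving on (0,1), X = 0.438.

X = 0.438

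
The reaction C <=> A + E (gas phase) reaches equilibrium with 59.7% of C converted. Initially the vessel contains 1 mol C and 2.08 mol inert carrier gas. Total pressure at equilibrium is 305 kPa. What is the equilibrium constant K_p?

Let X = conversion of C (basis 1 mol C); extent of reaction ξ = X.
Moles: n_C = 1 − X; n_A = X; n_E = X; n_I = 2.08 (inert).
Summing: n_T = 3.08 + X.
At X = 0.597: n_C = 0.403, n_A = 0.597, n_E = 0.597, n_T = 3.68.
p_i = (n_i/n_T)·P. K_p = p_A p_E / (p_C) = 73.4 kPa.

K_p = 73.4 kPa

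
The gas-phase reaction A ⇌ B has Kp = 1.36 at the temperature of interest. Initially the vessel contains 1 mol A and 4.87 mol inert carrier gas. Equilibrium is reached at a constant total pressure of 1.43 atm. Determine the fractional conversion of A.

Take 1 mol A as basis and let X be its fractional conversion, so ξ = X.
Moles: n_A = 1 − X; n_B = X; n_I = 4.87 (inert).
Since Δν = 0, n_T = 5.87 throughout.
Mole fractions y_i = n_i/n_T; Kp = p_B / (p_A) with p_i = y_i·P.
This yields a degree-1 equation in X; solving on (0,1), X = 0.576.

X = 0.576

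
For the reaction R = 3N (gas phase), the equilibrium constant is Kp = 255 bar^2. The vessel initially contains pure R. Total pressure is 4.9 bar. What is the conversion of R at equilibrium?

Let X = conversion of R (basis 1 mol R); extent of reaction ξ = X.
Moles: n_R = 1 − X; n_N = 3X.
Summing: n_T = 1 + 2X.
With p_i = (n_i/n_T)P, Kp = p_N^3 / (p_R).
Equating to 255 bar^2 and solving on 0 < X < 1: X = 0.805.

X = 0.805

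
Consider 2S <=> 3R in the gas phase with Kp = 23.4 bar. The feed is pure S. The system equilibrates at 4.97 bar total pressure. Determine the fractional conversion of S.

Take 1 mol S as basis and let X be its fractional conversion, so ξ = 0.5X.
At extent ξ: n_S = 1 − X; n_R = 1.5X.
Summing: n_T = 1 + 0.5X.
y_i = n_i/n_T, p_i = y_i·P. Kp = p_R^3 / (p_S^2).
This yields a degree-3 equation in X; solving on (0,1), X = 0.630.

X = 0.630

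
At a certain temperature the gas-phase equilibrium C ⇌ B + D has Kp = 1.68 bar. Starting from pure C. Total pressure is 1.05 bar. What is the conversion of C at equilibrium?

Basis: 1 mol C initially; let X = conversion of C. Extent ξ = X.
Mole table: n_C = 1 − X; n_B = X; n_D = X.
Total moles n_T = 1 + X.
With p_i = (n_i/n_T)P, Kp = p_B p_D / (p_C).
Setting this equal to 1.68 bar and taking the physical root (0 < X < 1) gives X = 0.784.

X = 0.784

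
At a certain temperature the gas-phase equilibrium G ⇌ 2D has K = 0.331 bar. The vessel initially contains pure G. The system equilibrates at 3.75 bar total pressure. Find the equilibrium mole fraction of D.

Take 1 mol G as basis and let X be its fractional conversion, so ξ = X.
Species balance: n_G = 1 − X; n_D = 2X.
Total moles n_T = 1 + X.
With p_i = (n_i/n_T)P, K = p_D^2 / (p_G).
This yields a degree-2 equation in X; solving on (0,1), X = 0.147.
Then n_D = 0.294, n_T = 1.15, so y_D = 0.256.

y_D = 0.256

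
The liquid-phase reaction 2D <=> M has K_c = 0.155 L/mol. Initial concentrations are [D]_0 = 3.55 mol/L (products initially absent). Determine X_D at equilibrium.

X = 0.398

Let X = conversion of D; extent ξ = 3.55X/2 mol/L.
Concentrations: [D] = 3.55 − 3.55X; [M] = 1.77X.
K_c = [M] / ([D]^2).
Setting equal to 0.155 and solving for X on (0,1) gives X = 0.398.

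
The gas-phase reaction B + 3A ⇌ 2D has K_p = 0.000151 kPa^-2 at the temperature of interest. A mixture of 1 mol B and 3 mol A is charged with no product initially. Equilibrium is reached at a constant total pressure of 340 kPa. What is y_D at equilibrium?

y_D = 0.434

Basis: 1 mol B initially; let X = conversion of B. Extent ξ = X.
Mole table: n_B = 1 − X; n_A = 3 − 3X; n_D = 2X.
Summing: n_T = 4 − 2X.
y_i = n_i/n_T, p_i = y_i·P. K_p = p_D^2 / (p_B p_A^3).
Substituting and setting equal to 0.000151 kPa^-2 gives a polynomial in X; the root in (0,1) is X = 0.606.
Then n_D = 1.21, n_T = 2.79, so y_D = 0.434.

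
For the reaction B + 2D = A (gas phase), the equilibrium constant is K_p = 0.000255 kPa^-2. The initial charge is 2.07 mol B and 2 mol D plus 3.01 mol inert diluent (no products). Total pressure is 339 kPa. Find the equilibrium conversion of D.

X = 0.641

Basis: 2 mol D initially; let X = conversion of D. Extent ξ = X.
Mole table: n_B = 2.07 − X; n_D = 2 − 2X; n_A = X; n_I = 3.01 (inert).
n_T = Σnᵢ = 7.08 − 2X.
Mole fractions y_i = n_i/n_T; K_p = p_A / (p_B p_D^2) with p_i = y_i·P.
Setting this equal to 0.000255 kPa^-2 and taking the physical root (0 < X < 1) gives X = 0.641.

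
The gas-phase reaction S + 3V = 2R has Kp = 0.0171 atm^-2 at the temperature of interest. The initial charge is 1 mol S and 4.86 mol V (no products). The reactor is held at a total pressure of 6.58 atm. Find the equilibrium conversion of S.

X = 0.435

Let X = conversion of S (basis 1 mol S); extent of reaction ξ = X.
Mole table: n_S = 1 − X; n_V = 4.86 − 3X; n_R = 2X.
n_T = Σnᵢ = 5.86 − 2X.
Mole fractions y_i = n_i/n_T; Kp = p_R^2 / (p_S p_V^3) with p_i = y_i·P.
Setting this equal to 0.0171 atm^-2 and taking the physical root (0 < X < 1) gives X = 0.435.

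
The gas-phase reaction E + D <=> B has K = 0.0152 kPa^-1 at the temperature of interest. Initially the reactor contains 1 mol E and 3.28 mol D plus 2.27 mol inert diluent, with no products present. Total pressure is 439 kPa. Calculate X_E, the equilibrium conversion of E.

Take 1 mol E as basis and let X be its fractional conversion, so ξ = X.
Species balance: n_E = 1 − X; n_D = 3.28 − X; n_B = X; n_I = 2.27 (inert).
Summing: n_T = 6.55 − X.
y_i = n_i/n_T, p_i = y_i·P. K = p_B / (p_E p_D).
Equating to 0.0152 kPa^-1 and solving on 0 < X < 1: X = 0.745.

X = 0.745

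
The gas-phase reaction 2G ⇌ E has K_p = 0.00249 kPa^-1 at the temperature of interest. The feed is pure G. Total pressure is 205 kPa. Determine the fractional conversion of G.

X = 0.427

Take 1 mol G as basis and let X be its fractional conversion, so ξ = 0.5X.
Species balance: n_G = 1 − X; n_E = 0.5X.
Total moles n_T = 1 − 0.5X.
y_i = n_i/n_T, p_i = y_i·P. K_p = p_E / (p_G^2).
This yields a degree-2 equation in X; solving on (0,1), X = 0.427.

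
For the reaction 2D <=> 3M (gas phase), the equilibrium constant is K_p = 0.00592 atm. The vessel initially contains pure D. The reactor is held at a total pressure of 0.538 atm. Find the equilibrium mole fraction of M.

y_M = 0.193

Take 1 mol D as basis and let X be its fractional conversion, so ξ = 0.5X.
Moles: n_D = 1 − X; n_M = 1.5X.
Total moles n_T = 1 + 0.5X.
With p_i = (n_i/n_T)P, K_p = p_M^3 / (p_D^2).
Equating to 0.00592 atm and solving on 0 < X < 1: X = 0.137.
Then n_M = 0.206, n_T = 1.07, so y_M = 0.193.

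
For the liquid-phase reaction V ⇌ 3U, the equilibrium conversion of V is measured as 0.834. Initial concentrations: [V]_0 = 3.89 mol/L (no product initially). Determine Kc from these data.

Let X = conversion of V.
Concentrations: [V] = 3.89 − 3.89X; [U] = 11.7X.
At X = 0.834: [V] = 0.646, [U] = 9.73.
Kc = [U]^3 / ([V]) = 1.43e+03 (mol/L)^2.

Kc = 1.43e+03 (mol/L)^2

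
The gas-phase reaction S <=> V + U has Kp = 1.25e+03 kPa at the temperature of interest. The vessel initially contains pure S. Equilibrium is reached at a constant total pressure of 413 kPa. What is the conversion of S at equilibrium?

X = 0.867

Take 1 mol S as basis and let X be its fractional conversion, so ξ = X.
Species balance: n_S = 1 − X; n_V = X; n_U = X.
Summing: n_T = 1 + X.
With p_i = (n_i/n_T)P, Kp = p_V p_U / (p_S).
Setting this equal to 1.25e+03 kPa and taking the physical root (0 < X < 1) gives X = 0.867.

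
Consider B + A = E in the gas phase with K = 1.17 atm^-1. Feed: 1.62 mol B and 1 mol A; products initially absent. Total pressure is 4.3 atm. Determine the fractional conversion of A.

Take 1 mol A as basis and let X be its fractional conversion, so ξ = X.
Moles: n_B = 1.62 − X; n_A = 1 − X; n_E = X.
Total moles n_T = 2.62 − X.
Mole fractions y_i = n_i/n_T; K = p_E / (p_B p_A) with p_i = y_i·P.
Substituting and setting equal to 1.17 atm^-1 gives a polynomial in X; the root in (0,1) is X = 0.706.

X = 0.706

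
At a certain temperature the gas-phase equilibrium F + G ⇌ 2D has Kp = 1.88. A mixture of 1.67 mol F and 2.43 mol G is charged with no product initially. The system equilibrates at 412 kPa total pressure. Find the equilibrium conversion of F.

X = 0.485

Let X = conversion of F (basis 1.67 mol F); extent of reaction ξ = 1.67X.
Species balance: n_F = 1.67 − 1.67X; n_G = 2.43 − 1.67X; n_D = 3.34X.
n_T stays at 4.1 (no change in mole number).
Mole fractions y_i = n_i/n_T; Kp = p_D^2 / (p_F p_G) with p_i = y_i·P.
Setting this equal to 1.88 and taking the physical root (0 < X < 1) gives X = 0.485.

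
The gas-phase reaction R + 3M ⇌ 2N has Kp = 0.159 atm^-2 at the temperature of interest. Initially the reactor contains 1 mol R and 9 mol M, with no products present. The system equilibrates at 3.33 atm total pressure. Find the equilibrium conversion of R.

Take 1 mol R as basis and let X be its fractional conversion, so ξ = X.
Mole table: n_R = 1 − X; n_M = 9 − 3X; n_N = 2X.
Total moles n_T = 10 − 2X.
y_i = n_i/n_T, p_i = y_i·P. Kp = p_N^2 / (p_R p_M^3).
Substituting and setting equal to 0.159 atm^-2 gives a polynomial in X; the root in (0,1) is X = 0.725.

X = 0.725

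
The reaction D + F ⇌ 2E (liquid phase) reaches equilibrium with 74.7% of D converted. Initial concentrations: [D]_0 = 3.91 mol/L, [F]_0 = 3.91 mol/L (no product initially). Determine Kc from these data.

Kc = 34.9

Let X = conversion of D.
Concentrations: [D] = 3.91 − 3.91X; [F] = 3.91 − 3.91X; [E] = 7.82X.
At X = 0.747: [D] = 0.989, [F] = 0.989, [E] = 5.84.
Kc = [E]^2 / ([D] [F]) = 34.9.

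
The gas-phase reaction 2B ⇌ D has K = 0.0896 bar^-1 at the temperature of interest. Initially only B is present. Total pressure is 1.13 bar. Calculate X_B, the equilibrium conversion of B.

Let X = conversion of B (basis 1 mol B); extent of reaction ξ = 0.5X.
At extent ξ: n_B = 1 − X; n_D = 0.5X.
n_T = Σnᵢ = 1 − 0.5X.
y_i = n_i/n_T, p_i = y_i·P. K = p_D / (p_B^2).
This yields a degree-2 equation in X; solving on (0,1), X = 0.156.

X = 0.156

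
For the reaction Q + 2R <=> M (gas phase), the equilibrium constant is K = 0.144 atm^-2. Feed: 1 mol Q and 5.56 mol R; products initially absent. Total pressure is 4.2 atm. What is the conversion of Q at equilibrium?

Take 1 mol Q as basis and let X be its fractional conversion, so ξ = X.
Mole table: n_Q = 1 − X; n_R = 5.56 − 2X; n_M = X.
n_T = Σnᵢ = 6.56 − 2X.
y_i = n_i/n_T, p_i = y_i·P. K = p_M / (p_Q p_R^2).
This yields a degree-3 equation in X; solving on (0,1), X = 0.626.

X = 0.626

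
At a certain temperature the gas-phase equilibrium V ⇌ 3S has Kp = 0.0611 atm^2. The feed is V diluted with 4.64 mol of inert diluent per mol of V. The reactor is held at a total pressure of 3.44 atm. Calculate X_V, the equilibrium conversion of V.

Basis: 1 mol V initially; let X = conversion of V. Extent ξ = X.
Mole table: n_V = 1 − X; n_S = 3X; n_I = 4.64 (inert).
Summing: n_T = 5.64 + 2X.
With p_i = (n_i/n_T)P, Kp = p_S^3 / (p_V).
Equating to 0.0611 atm^2 and solving on 0 < X < 1: X = 0.178.

X = 0.178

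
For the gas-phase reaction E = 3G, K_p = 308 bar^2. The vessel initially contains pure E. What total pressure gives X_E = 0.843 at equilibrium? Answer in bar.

Basis: 1 mol E initially; let X = conversion of E. Extent ξ = X.
Moles: n_E = 1 − X; n_G = 3X.
Total moles n_T = 1 + 2X.
K_p = p_G^3 / (p_E) with p_i = (n_i/n_T)·P.
At X = 0.843: the mole-fraction product g(X) = Π y_i^ν_i = 14.28. Since K_p = g(X)·P^{2}, P = (K_p/g)^(1/2) = (308/14.28)^(1/2) = 4.64 bar.

P = 4.64 bar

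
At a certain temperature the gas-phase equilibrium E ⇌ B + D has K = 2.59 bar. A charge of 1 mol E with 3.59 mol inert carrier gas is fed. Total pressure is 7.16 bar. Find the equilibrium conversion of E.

X = 0.726

Let X = conversion of E (basis 1 mol E); extent of reaction ξ = X.
At extent ξ: n_E = 1 − X; n_B = X; n_D = X; n_I = 3.59 (inert).
n_T = Σnᵢ = 4.59 + X.
With p_i = (n_i/n_T)P, K = p_B p_D / (p_E).
Equating to 2.59 bar and solving on 0 < X < 1: X = 0.726.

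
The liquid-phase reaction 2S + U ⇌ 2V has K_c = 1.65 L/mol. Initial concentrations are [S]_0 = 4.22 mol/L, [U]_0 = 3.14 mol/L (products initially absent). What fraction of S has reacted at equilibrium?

X = 0.633

Let X = conversion of S; extent ξ = 4.22X/2 mol/L.
Concentrations: [S] = 4.22 − 4.22X; [U] = 3.14 − 2.11X; [V] = 4.22X.
K_c = [V]^2 / ([S]^2 [U]).
Equating to 1.65 L/mol: the physical root is X = 0.633.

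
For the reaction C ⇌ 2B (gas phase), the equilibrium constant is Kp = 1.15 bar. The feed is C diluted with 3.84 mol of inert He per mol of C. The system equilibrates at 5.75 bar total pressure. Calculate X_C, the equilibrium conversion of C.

Basis: 1 mol C initially; let X = conversion of C. Extent ξ = X.
Moles: n_C = 1 − X; n_B = 2X; n_I = 3.84 (inert).
Total moles n_T = 4.84 + X.
With p_i = (n_i/n_T)P, Kp = p_B^2 / (p_C).
This yields a degree-2 equation in X; solving on (0,1), X = 0.397.

X = 0.397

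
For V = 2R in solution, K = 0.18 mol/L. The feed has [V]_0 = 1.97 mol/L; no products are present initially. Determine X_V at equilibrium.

X = 0.140

Let X = conversion of V; extent ξ = 1.97·X mol/L.
Concentrations: [V] = 1.97 − 1.97X; [R] = 3.94X.
K = [R]^2 / ([V]).
This equals 0.18 at X = 0.140 (the root in 0 < X < 1).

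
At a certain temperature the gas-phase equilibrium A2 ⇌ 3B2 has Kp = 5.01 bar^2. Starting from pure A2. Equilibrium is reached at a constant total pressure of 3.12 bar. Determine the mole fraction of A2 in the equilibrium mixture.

Basis: 1 mol A2 initially; let X = conversion of A2. Extent ξ = X.
At extent ξ: n_A2 = 1 − X; n_B2 = 3X.
n_T = Σnᵢ = 1 + 2X.
Mole fractions y_i = n_i/n_T; Kp = p_B2^3 / (p_A2) with p_i = y_i·P.
Setting this equal to 5.01 bar^2 and taking the physical root (0 < X < 1) gives X = 0.327.
Then n_A2 = 0.673, n_T = 1.65, so y_A2 = 0.406.

y_A2 = 0.406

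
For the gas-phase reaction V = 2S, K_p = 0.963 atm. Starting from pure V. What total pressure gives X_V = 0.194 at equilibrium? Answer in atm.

Take 1 mol V as basis and let X be its fractional conversion, so ξ = X.
Species balance: n_V = 1 − X; n_S = 2X.
Summing: n_T = 1 + X.
K_p = p_S^2 / (p_V) with p_i = (n_i/n_T)·P.
At X = 0.194: the mole-fraction product g(X) = Π y_i^ν_i = 0.1564. Since K_p = g(X)·P^{1}, P = (K_p/g)^(1/1) = (0.963/0.1564)^(1/1) = 6.16 atm.

P = 6.16 atm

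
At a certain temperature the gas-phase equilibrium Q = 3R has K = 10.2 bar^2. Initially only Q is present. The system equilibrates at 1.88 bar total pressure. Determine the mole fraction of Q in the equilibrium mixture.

y_Q = 0.187

Let X = conversion of Q (basis 1 mol Q); extent of reaction ξ = X.
Mole table: n_Q = 1 − X; n_R = 3X.
n_T = Σnᵢ = 1 + 2X.
y_i = n_i/n_T, p_i = y_i·P. K = p_R^3 / (p_Q).
Substituting and setting equal to 10.2 bar^2 gives a polynomial in X; the root in (0,1) is X = 0.592.
Then n_Q = 0.408, n_T = 2.18, so y_Q = 0.187.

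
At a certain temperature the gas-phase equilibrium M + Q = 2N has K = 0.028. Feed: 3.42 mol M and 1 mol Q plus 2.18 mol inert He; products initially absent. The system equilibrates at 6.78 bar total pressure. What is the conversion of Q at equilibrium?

Take 1 mol Q as basis and let X be its fractional conversion, so ξ = X.
Moles: n_M = 3.42 − X; n_Q = 1 − X; n_N = 2X; n_I = 2.18 (inert).
Total moles n_T = 6.6 (Δν = 0, constant).
With p_i = (n_i/n_T)P, K = p_N^2 / (p_M p_Q).
Setting this equal to 0.028 and taking the physical root (0 < X < 1) gives X = 0.140.

X = 0.140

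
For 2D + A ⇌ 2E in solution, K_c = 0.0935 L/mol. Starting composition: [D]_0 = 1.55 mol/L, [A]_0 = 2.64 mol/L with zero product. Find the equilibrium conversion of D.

X = 0.321

Let X = conversion of D; extent ξ = 1.55X/2 mol/L.
Concentrations: [D] = 1.55 − 1.55X; [A] = 2.64 − 0.775X; [E] = 1.55X.
K_c = [E]^2 / ([D]^2 [A]).
Equating to 0.0935 L/mol: the physical root is X = 0.321.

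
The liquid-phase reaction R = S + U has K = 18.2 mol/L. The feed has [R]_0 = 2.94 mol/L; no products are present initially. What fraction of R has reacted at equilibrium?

X = 0.876

Let X = conversion of R; extent ξ = 2.94·X mol/L.
Concentrations: [R] = 2.94 − 2.94X; [S] = 2.94X; [U] = 2.94X.
K = [S] [U] / ([R]).
Solving K = 18.2 for X ∈ (0,1): X = 0.876.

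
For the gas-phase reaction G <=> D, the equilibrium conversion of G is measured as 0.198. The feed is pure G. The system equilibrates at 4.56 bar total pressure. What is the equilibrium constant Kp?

Kp = 0.247

Basis: 1 mol G initially; let X = conversion of G. Extent ξ = X.
At extent ξ: n_G = 1 − X; n_D = X.
n_T stays at 1 (no change in mole number).
At X = 0.198: n_G = 0.802, n_D = 0.198, n_T = 1.
p_i = (n_i/n_T)·P. Kp = p_D / (p_G) = 0.247.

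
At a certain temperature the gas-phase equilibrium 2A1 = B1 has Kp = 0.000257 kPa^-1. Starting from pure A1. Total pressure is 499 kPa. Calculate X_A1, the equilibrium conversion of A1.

X = 0.187

Basis: 1 mol A1 initially; let X = conversion of A1. Extent ξ = 0.5X.
Species balance: n_A1 = 1 − X; n_B1 = 0.5X.
n_T = Σnᵢ = 1 − 0.5X.
Mole fractions y_i = n_i/n_T; Kp = p_B1 / (p_A1^2) with p_i = y_i·P.
Equating to 0.000257 kPa^-1 and solving on 0 < X < 1: X = 0.187.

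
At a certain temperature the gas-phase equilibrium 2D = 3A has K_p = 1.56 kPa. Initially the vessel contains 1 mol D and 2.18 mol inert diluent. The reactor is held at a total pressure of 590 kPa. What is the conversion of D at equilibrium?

Basis: 1 mol D initially; let X = conversion of D. Extent ξ = 0.5X.
At extent ξ: n_D = 1 − X; n_A = 1.5X; n_I = 2.18 (inert).
n_T = Σnᵢ = 3.18 + 0.5X.
With p_i = (n_i/n_T)P, K_p = p_A^3 / (p_D^2).
Equating to 1.56 kPa and solving on 0 < X < 1: X = 0.125.

X = 0.125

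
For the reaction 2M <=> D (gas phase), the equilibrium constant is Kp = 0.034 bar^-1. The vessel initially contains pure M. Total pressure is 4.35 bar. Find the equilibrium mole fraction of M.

Let X = conversion of M (basis 1 mol M); extent of reaction ξ = 0.5X.
Moles: n_M = 1 − X; n_D = 0.5X.
Summing: n_T = 1 − 0.5X.
With p_i = (n_i/n_T)P, Kp = p_D / (p_M^2).
Substituting and setting equal to 0.034 bar^-1 gives a polynomial in X; the root in (0,1) is X = 0.207.
Then n_M = 0.793, n_T = 0.896, so y_M = 0.884.

y_M = 0.884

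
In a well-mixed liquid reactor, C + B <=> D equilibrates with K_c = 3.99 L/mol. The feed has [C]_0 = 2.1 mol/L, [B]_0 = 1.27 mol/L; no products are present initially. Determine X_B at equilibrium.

X = 0.810

Let X = conversion of B; extent ξ = 1.27·X mol/L.
Concentrations: [C] = 2.1 − 1.27X; [B] = 1.27 − 1.27X; [D] = 1.27X.
K_c = [D] / ([C] [B]).
Equating to 3.99 L/mol: the physical root is X = 0.810.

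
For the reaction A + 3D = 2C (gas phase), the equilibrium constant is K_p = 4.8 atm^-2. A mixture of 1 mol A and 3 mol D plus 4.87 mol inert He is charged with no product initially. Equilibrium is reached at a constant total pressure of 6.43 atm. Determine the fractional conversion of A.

Take 1 mol A as basis and let X be its fractional conversion, so ξ = X.
Species balance: n_A = 1 − X; n_D = 3 − 3X; n_C = 2X; n_I = 4.87 (inert).
Total moles n_T = 8.87 − 2X.
Mole fractions y_i = n_i/n_T; K_p = p_C^2 / (p_A p_D^3) with p_i = y_i·P.
Setting this equal to 4.8 atm^-2 and taking the physical root (0 < X < 1) gives X = 0.637.

X = 0.637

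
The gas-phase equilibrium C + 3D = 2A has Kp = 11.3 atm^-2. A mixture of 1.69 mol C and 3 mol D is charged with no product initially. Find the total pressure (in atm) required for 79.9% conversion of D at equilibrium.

Let X = conversion of D (basis 3 mol D); extent of reaction ξ = X.
Moles: n_C = 1.69 − X; n_D = 3 − 3X; n_A = 2X.
Total moles n_T = 4.69 − 2X.
Kp = p_A^2 / (p_C p_D^3) with p_i = (n_i/n_T)·P.
At X = 0.799: the mole-fraction product g(X) = Π y_i^ν_i = 125. Since Kp = g(X)·P^{-2}, P = (g/Kp)^(1/2) = (125/11.3)^(1/2) = 3.33 atm.

P = 3.33 atm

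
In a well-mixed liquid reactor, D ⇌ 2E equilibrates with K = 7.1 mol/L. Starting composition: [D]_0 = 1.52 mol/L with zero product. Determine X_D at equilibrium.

X = 0.644

Let X = conversion of D; extent ξ = 1.52·X mol/L.
Concentrations: [D] = 1.52 − 1.52X; [E] = 3.04X.
K = [E]^2 / ([D]).
This equals 7.1 at X = 0.644 (the root in 0 < X < 1).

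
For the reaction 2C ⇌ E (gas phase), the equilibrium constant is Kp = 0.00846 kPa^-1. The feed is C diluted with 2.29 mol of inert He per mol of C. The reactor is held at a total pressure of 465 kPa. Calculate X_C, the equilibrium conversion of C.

X = 0.543

Let X = conversion of C (basis 1 mol C); extent of reaction ξ = 0.5X.
At extent ξ: n_C = 1 − X; n_E = 0.5X; n_I = 2.29 (inert).
Summing: n_T = 3.29 − 0.5X.
With p_i = (n_i/n_T)P, Kp = p_E / (p_C^2).
Setting this equal to 0.00846 kPa^-1 and taking the physical root (0 < X < 1) gives X = 0.543.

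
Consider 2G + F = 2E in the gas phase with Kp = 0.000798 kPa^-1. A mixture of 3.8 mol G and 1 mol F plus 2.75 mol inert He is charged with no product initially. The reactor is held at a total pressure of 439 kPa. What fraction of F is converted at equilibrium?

Let X = conversion of F (basis 1 mol F); extent of reaction ξ = X.
Mole table: n_G = 3.8 − 2X; n_F = 1 − X; n_E = 2X; n_I = 2.75 (inert).
Summing: n_T = 7.55 − X.
y_i = n_i/n_T, p_i = y_i·P. Kp = p_E^2 / (p_G^2 p_F).
Setting this equal to 0.000798 kPa^-1 and taking the physical root (0 < X < 1) gives X = 0.296.

X = 0.296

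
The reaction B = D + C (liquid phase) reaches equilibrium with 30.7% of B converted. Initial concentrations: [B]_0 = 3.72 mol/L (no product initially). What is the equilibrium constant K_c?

K_c = 0.506 mol/L

Let X = conversion of B.
Concentrations: [B] = 3.72 − 3.72X; [D] = 3.72X; [C] = 3.72X.
At X = 0.307: [B] = 2.58, [D] = 1.14, [C] = 1.14.
K_c = [D] [C] / ([B]) = 0.506 mol/L.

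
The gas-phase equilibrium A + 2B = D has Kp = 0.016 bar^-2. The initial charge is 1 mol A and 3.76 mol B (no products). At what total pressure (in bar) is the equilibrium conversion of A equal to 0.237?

P = 5.75 bar

Basis: 1 mol A initially; let X = conversion of A. Extent ξ = X.
Mole table: n_A = 1 − X; n_B = 3.76 − 2X; n_D = X.
Summing: n_T = 4.76 − 2X.
Kp = p_D / (p_A p_B^2) with p_i = (n_i/n_T)·P.
At X = 0.237: the mole-fraction product g(X) = Π y_i^ν_i = 0.5284. Since Kp = g(X)·P^{-2}, P = (g/Kp)^(1/2) = (0.5284/0.016)^(1/2) = 5.75 bar.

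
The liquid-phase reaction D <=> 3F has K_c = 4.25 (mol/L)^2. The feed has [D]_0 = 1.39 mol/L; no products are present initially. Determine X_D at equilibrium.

X = 0.371

Let X = conversion of D; extent ξ = 1.39·X mol/L.
Concentrations: [D] = 1.39 − 1.39X; [F] = 4.17X.
K_c = [F]^3 / ([D]).
Equating to 4.25 (mol/L)^2: the physical root is X = 0.371.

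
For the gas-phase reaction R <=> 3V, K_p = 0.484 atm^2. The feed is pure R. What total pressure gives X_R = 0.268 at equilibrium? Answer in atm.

P = 1.27 atm

Let X = conversion of R (basis 1 mol R); extent of reaction ξ = X.
Mole table: n_R = 1 − X; n_V = 3X.
Summing: n_T = 1 + 2X.
K_p = p_V^3 / (p_R) with p_i = (n_i/n_T)·P.
At X = 0.268: the mole-fraction product g(X) = Π y_i^ν_i = 0.3009. Since K_p = g(X)·P^{2}, P = (K_p/g)^(1/2) = (0.484/0.3009)^(1/2) = 1.27 atm.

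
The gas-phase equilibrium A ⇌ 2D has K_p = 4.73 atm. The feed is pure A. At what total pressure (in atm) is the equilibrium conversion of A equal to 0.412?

P = 5.78 atm

Let X = conversion of A (basis 1 mol A); extent of reaction ξ = X.
Mole table: n_A = 1 − X; n_D = 2X.
Summing: n_T = 1 + X.
K_p = p_D^2 / (p_A) with p_i = (n_i/n_T)·P.
At X = 0.412: the mole-fraction product g(X) = Π y_i^ν_i = 0.8178. Since K_p = g(X)·P^{1}, P = (K_p/g)^(1/1) = (4.73/0.8178)^(1/1) = 5.78 atm.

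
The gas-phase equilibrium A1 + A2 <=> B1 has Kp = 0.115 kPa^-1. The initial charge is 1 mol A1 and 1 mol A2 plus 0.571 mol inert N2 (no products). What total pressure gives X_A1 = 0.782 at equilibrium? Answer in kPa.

Let X = conversion of A1 (basis 1 mol A1); extent of reaction ξ = X.
Mole table: n_A1 = 1 − X; n_A2 = 1 − X; n_B1 = X; n_I = 0.571 (inert).
n_T = Σnᵢ = 2.57 − X.
Kp = p_B1 / (p_A1 p_A2) with p_i = (n_i/n_T)·P.
At X = 0.782: the mole-fraction product g(X) = Π y_i^ν_i = 29.44. Since Kp = g(X)·P^{-1}, P = (g/Kp)^(1/1) = (29.44/0.115)^(1/1) = 256 kPa.

P = 256 kPa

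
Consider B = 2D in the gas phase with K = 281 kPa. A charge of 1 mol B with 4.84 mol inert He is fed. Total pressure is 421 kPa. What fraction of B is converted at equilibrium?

X = 0.631

Take 1 mol B as basis and let X be its fractional conversion, so ξ = X.
Moles: n_B = 1 − X; n_D = 2X; n_I = 4.84 (inert).
n_T = Σnᵢ = 5.84 + X.
y_i = n_i/n_T, p_i = y_i·P. K = p_D^2 / (p_B).
This yields a degree-2 equation in X; solving on (0,1), X = 0.631.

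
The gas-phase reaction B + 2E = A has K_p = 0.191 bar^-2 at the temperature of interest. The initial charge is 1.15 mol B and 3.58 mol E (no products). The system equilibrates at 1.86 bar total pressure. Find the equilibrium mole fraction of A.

Basis: 1.15 mol B initially; let X = conversion of B. Extent ξ = 1.15X.
Moles: n_B = 1.15 − 1.15X; n_E = 3.58 − 2.3X; n_A = 1.15X.
Total moles n_T = 4.73 − 2.3X.
Mole fractions y_i = n_i/n_T; K_p = p_A / (p_B p_E^2) with p_i = y_i·P.
Setting this equal to 0.191 bar^-2 and taking the physical root (0 < X < 1) gives X = 0.256.
Then n_A = 0.295, n_T = 4.14, so y_A = 0.071.

y_A = 0.071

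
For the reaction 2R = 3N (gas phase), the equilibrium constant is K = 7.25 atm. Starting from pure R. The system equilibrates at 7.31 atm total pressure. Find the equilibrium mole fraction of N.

Basis: 1 mol R initially; let X = conversion of R. Extent ξ = 0.5X.
At extent ξ: n_R = 1 − X; n_N = 1.5X.
Summing: n_T = 1 + 0.5X.
With p_i = (n_i/n_T)P, K = p_N^3 / (p_R^2).
This yields a degree-3 equation in X; solving on (0,1), X = 0.468.
Then n_N = 0.702, n_T = 1.23, so y_N = 0.569.

y_N = 0.569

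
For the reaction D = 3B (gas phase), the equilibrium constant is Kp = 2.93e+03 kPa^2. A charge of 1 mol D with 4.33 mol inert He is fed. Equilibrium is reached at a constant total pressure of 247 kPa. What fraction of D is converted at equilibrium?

X = 0.348

Let X = conversion of D (basis 1 mol D); extent of reaction ξ = X.
Mole table: n_D = 1 − X; n_B = 3X; n_I = 4.33 (inert).
Total moles n_T = 5.33 + 2X.
Mole fractions y_i = n_i/n_T; Kp = p_B^3 / (p_D) with p_i = y_i·P.
Equating to 2.93e+03 kPa^2 and solving on 0 < X < 1: X = 0.348.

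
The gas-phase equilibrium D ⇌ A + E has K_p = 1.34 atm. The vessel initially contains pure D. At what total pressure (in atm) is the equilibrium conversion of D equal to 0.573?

P = 2.74 atm

Let X = conversion of D (basis 1 mol D); extent of reaction ξ = X.
At extent ξ: n_D = 1 − X; n_A = X; n_E = X.
n_T = Σnᵢ = 1 + X.
K_p = p_A p_E / (p_D) with p_i = (n_i/n_T)·P.
At X = 0.573: the mole-fraction product g(X) = Π y_i^ν_i = 0.4888. Since K_p = g(X)·P^{1}, P = (K_p/g)^(1/1) = (1.34/0.4888)^(1/1) = 2.74 atm.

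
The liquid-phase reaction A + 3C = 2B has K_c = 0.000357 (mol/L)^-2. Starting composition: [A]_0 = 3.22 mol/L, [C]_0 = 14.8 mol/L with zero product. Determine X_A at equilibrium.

Let X = conversion of A; extent ξ = 3.22·X mol/L.
Concentrations: [A] = 3.22 − 3.22X; [C] = 14.8 − 9.66X; [B] = 6.44X.
K_c = [B]^2 / ([A] [C]^3).
Setting equal to 0.000357 and solving for X on (0,1) gives X = 0.213.

X = 0.213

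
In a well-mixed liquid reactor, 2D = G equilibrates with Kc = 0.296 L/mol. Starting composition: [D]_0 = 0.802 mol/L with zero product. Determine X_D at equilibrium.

Let X = conversion of D; extent ξ = 0.802X/2 mol/L.
Concentrations: [D] = 0.802 − 0.802X; [G] = 0.401X.
Kc = [G] / ([D]^2).
Solving Kc = 0.296 for X ∈ (0,1): X = 0.260.

X = 0.260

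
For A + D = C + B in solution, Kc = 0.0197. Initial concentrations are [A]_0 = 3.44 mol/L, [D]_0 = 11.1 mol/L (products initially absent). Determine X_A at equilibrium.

Let X = conversion of A; extent ξ = 3.44·X mol/L.
Concentrations: [A] = 3.44 − 3.44X; [D] = 11.1 − 3.44X; [C] = 3.44X; [B] = 3.44X.
Kc = [C] [B] / ([A] [D]).
This equals 0.0197 at X = 0.216 (the root in 0 < X < 1).

X = 0.216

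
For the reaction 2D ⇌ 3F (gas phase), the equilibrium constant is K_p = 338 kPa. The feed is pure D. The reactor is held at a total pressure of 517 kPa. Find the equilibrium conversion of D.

X = 0.426

Take 1 mol D as basis and let X be its fractional conversion, so ξ = 0.5X.
Moles: n_D = 1 − X; n_F = 1.5X.
Summing: n_T = 1 + 0.5X.
y_i = n_i/n_T, p_i = y_i·P. K_p = p_F^3 / (p_D^2).
This yields a degree-3 equation in X; solving on (0,1), X = 0.426.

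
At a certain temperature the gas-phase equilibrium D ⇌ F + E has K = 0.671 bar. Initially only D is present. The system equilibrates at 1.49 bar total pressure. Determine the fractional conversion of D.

Take 1 mol D as basis and let X be its fractional conversion, so ξ = X.
At extent ξ: n_D = 1 − X; n_F = X; n_E = X.
Total moles n_T = 1 + X.
y_i = n_i/n_T, p_i = y_i·P. K = p_F p_E / (p_D).
This yields a degree-2 equation in X; solving on (0,1), X = 0.557.

X = 0.557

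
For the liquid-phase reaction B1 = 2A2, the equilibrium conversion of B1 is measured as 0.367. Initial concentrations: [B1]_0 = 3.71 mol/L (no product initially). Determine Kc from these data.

Kc = 3.16 mol/L

Let X = conversion of B1.
Concentrations: [B1] = 3.71 − 3.71X; [A2] = 7.42X.
At X = 0.367: [B1] = 2.35, [A2] = 2.72.
Kc = [A2]^2 / ([B1]) = 3.16 mol/L.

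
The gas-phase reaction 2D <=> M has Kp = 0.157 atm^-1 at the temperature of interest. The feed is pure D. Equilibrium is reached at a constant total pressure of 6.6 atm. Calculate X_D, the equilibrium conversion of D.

X = 0.559

Take 1 mol D as basis and let X be its fractional conversion, so ξ = 0.5X.
At extent ξ: n_D = 1 − X; n_M = 0.5X.
Summing: n_T = 1 − 0.5X.
y_i = n_i/n_T, p_i = y_i·P. Kp = p_M / (p_D^2).
Substituting and setting equal to 0.157 atm^-1 gives a polynomial in X; the root in (0,1) is X = 0.559.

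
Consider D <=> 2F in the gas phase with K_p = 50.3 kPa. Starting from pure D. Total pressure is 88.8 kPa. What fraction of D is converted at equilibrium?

X = 0.352

Basis: 1 mol D initially; let X = conversion of D. Extent ξ = X.
At extent ξ: n_D = 1 − X; n_F = 2X.
Summing: n_T = 1 + X.
With p_i = (n_i/n_T)P, K_p = p_F^2 / (p_D).
This yields a degree-2 equation in X; solving on (0,1), X = 0.352.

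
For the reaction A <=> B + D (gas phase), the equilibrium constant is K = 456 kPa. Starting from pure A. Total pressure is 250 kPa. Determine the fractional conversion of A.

Take 1 mol A as basis and let X be its fractional conversion, so ξ = X.
Species balance: n_A = 1 − X; n_B = X; n_D = X.
Summing: n_T = 1 + X.
With p_i = (n_i/n_T)P, K = p_B p_D / (p_A).
Setting this equal to 456 kPa and taking the physical root (0 < X < 1) gives X = 0.804.

X = 0.804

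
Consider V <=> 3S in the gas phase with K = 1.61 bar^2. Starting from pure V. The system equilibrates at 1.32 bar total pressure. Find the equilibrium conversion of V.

X = 0.406

Let X = conversion of V (basis 1 mol V); extent of reaction ξ = X.
Species balance: n_V = 1 − X; n_S = 3X.
n_T = Σnᵢ = 1 + 2X.
y_i = n_i/n_T, p_i = y_i·P. K = p_S^3 / (p_V).
This yields a degree-3 equation in X; solving on (0,1), X = 0.406.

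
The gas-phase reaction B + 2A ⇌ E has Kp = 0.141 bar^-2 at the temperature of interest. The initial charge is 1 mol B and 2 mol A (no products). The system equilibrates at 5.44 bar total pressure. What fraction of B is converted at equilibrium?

Let X = conversion of B (basis 1 mol B); extent of reaction ξ = X.
Mole table: n_B = 1 − X; n_A = 2 − 2X; n_E = X.
Total moles n_T = 3 − 2X.
Mole fractions y_i = n_i/n_T; Kp = p_E / (p_B p_A^2) with p_i = y_i·P.
Setting this equal to 0.141 bar^-2 and taking the physical root (0 < X < 1) gives X = 0.507.

X = 0.507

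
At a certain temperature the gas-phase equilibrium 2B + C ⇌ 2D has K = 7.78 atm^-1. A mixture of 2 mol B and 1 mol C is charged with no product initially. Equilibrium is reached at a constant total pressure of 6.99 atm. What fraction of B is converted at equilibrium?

Let X = conversion of B (basis 2 mol B); extent of reaction ξ = X.
Species balance: n_B = 2 − 2X; n_C = 1 − X; n_D = 2X.
Total moles n_T = 3 − X.
y_i = n_i/n_T, p_i = y_i·P. K = p_D^2 / (p_B^2 p_C).
Setting this equal to 7.78 atm^-1 and taking the physical root (0 < X < 1) gives X = 0.721.

X = 0.721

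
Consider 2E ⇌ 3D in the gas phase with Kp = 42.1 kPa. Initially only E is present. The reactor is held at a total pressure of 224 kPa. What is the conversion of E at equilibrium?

Let X = conversion of E (basis 1 mol E); extent of reaction ξ = 0.5X.
Moles: n_E = 1 − X; n_D = 1.5X.
Total moles n_T = 1 + 0.5X.
With p_i = (n_i/n_T)P, Kp = p_D^3 / (p_E^2).
Setting this equal to 42.1 kPa and taking the physical root (0 < X < 1) gives X = 0.312.

X = 0.312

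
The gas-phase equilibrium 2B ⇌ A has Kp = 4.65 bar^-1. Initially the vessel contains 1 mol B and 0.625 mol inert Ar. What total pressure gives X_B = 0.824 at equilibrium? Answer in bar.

P = 3.47 bar

Take 1 mol B as basis and let X be its fractional conversion, so ξ = 0.5X.
At extent ξ: n_B = 1 − X; n_A = 0.5X; n_I = 0.625 (inert).
n_T = Σnᵢ = 1.62 − 0.5X.
Kp = p_A / (p_B^2) with p_i = (n_i/n_T)·P.
At X = 0.824: the mole-fraction product g(X) = Π y_i^ν_i = 16.13. Since Kp = g(X)·P^{-1}, P = (g/Kp)^(1/1) = (16.13/4.65)^(1/1) = 3.47 bar.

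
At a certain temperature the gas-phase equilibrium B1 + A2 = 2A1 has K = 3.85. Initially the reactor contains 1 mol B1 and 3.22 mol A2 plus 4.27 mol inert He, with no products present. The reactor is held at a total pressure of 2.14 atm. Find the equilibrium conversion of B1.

Let X = conversion of B1 (basis 1 mol B1); extent of reaction ξ = X.
Species balance: n_B1 = 1 − X; n_A2 = 3.22 − X; n_A1 = 2X; n_I = 4.27 (inert).
n_T stays at 8.49 (no change in mole number).
y_i = n_i/n_T, p_i = y_i·P. K = p_A1^2 / (p_B1 p_A2).
Equating to 3.85 and solving on 0 < X < 1: X = 0.758.

X = 0.758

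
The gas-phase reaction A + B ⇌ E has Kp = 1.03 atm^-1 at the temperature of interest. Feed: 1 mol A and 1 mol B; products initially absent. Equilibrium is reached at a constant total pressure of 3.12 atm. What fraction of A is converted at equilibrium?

X = 0.513

Take 1 mol A as basis and let X be its fractional conversion, so ξ = X.
At extent ξ: n_A = 1 − X; n_B = 1 − X; n_E = X.
Summing: n_T = 2 − X.
With p_i = (n_i/n_T)P, Kp = p_E / (p_A p_B).
Setting this equal to 1.03 atm^-1 and taking the physical root (0 < X < 1) gives X = 0.513.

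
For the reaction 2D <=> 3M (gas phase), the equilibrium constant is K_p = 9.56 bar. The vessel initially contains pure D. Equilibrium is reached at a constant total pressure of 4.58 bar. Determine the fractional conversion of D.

Let X = conversion of D (basis 1 mol D); extent of reaction ξ = 0.5X.
At extent ξ: n_D = 1 − X; n_M = 1.5X.
n_T = Σnᵢ = 1 + 0.5X.
y_i = n_i/n_T, p_i = y_i·P. K_p = p_M^3 / (p_D^2).
Equating to 9.56 bar and solving on 0 < X < 1: X = 0.546.

X = 0.546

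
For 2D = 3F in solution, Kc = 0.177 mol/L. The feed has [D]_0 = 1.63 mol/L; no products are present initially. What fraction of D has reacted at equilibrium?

Let X = conversion of D; extent ξ = 1.63X/2 mol/L.
Concentrations: [D] = 1.63 − 1.63X; [F] = 2.44X.
Kc = [F]^3 / ([D]^2).
Setting equal to 0.177 and solving for X on (0,1) gives X = 0.260.

X = 0.260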